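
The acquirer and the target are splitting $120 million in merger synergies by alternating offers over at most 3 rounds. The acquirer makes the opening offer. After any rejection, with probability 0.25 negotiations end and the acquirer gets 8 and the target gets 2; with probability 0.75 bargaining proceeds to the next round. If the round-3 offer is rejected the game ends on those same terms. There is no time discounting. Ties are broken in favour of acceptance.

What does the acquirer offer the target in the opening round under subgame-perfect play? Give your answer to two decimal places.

22.63

By backward induction:
Round 3 (the acquirer proposes): the target gets 2 if talks fail, so the acquirer offers 2 and keeps 118.
Round 2 (the target proposes): rejecting gives the acquirer an expected 0.75 × 118 + 0.25 × 8 = 90.5, so the target offers 90.5, keeping 29.5.
Round 1 (the acquirer proposes): rejecting gives the target an expected 0.75 × 29.5 + 0.25 × 2 = 22.625; the acquirer offers that and keeps 97.375.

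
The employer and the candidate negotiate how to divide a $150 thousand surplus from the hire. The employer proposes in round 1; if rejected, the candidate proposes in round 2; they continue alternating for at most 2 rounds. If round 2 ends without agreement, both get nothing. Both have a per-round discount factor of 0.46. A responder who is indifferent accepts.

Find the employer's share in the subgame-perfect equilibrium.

81

Round 2 (the candidate proposes): rejection yields 0 for the employer; the candidate offers 0 and keeps 150.
Round 1 (the employer proposes): the candidate can get 150 next round, worth 0.46 × 150 = 69 now, so the employer offers 69, keeping 81.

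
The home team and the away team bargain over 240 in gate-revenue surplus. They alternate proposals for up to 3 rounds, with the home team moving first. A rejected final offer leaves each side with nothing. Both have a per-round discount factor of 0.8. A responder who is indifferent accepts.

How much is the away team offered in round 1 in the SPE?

38.4

By backward induction:
Round 3 (the home team proposes): the away team will accept anything ≥ 0, so the home team offers 0 and keeps 240.
Round 2 (the away team proposes): the home team can get 240 next round, worth 0.8 × 240 = 192 now; the away team offers that and keeps 48.
Round 1 (the home team proposes): the away team can get 48 next round, worth 0.8 × 48 = 38.4 now. The home team offers 38.4 and keeps 240 − 38.4 = 201.6.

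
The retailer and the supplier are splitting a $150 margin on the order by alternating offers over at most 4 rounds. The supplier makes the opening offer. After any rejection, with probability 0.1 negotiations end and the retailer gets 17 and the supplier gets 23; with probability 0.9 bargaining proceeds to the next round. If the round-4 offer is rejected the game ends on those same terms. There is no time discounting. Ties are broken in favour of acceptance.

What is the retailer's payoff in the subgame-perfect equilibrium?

107.09

Round 4 (the retailer proposes): the supplier gets 23 if talks fail, so the retailer offers 23 and keeps 127.
Round 3 (the supplier proposes): rejecting gives the retailer an expected 0.9 × 127 + 0.1 × 17 = 116. The supplier offers 116 and keeps 150 − 116 = 34.
Round 2 (the retailer proposes): rejecting gives the supplier an expected 0.9 × 34 + 0.1 × 23 = 32.9; the retailer offers that and keeps 117.1.
Round 1 (the supplier proposes): rejecting gives the retailer an expected 0.9 × 117.1 + 0.1 × 17 = 107.09; the supplier offers that and keeps 42.91.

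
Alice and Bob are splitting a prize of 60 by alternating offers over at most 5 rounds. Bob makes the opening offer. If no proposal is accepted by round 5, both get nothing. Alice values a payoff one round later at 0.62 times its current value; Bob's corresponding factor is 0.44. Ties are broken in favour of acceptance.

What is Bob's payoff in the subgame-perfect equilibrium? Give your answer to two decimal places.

Round 5 (Bob proposes): rejection yields 0 for Alice; Bob offers 0 and keeps 60.
Round 4 (Alice proposes): Bob can get 60 next round, worth 0.44 × 60 = 26.4 now. Alice offers 26.4 and keeps 60 − 26.4 = 33.6.
Round 3 (Bob proposes): Alice can get 33.6 next round, worth 0.62 × 33.6 = 20.832 now, so Bob offers 20.832, keeping 39.168.
Round 2 (Alice proposes): Bob can get 39.168 next round, worth 0.44 × 39.168 = 17.23392 now; Alice offers that and keeps 42.76608.
Round 1 (Bob proposes): Alice can get 42.76608 next round, worth 0.62 × 42.76608 = 26.5149696 now, so Bob offers 26.5149696, keeping 33.4850304.

33.49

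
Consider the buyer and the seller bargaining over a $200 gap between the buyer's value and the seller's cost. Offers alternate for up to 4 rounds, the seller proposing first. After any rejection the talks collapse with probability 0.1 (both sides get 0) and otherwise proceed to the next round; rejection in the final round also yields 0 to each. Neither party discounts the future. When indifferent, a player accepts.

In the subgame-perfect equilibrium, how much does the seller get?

36.2

Round 4 (the buyer proposes): rejection yields 0 for the seller; the buyer offers 0 and keeps 200.
Round 3 (the seller proposes): rejecting gives the buyer an expected 0.9 × 200 = 180; the seller offers that and keeps 20.
Round 2 (the buyer proposes): rejecting gives the seller an expected 0.9 × 20 = 18; the buyer offers that and keeps 182.
Round 1 (the seller proposes): rejecting gives the buyer an expected 0.9 × 182 = 163.8. The seller offers 163.8 and keeps 200 − 163.8 = 36.2.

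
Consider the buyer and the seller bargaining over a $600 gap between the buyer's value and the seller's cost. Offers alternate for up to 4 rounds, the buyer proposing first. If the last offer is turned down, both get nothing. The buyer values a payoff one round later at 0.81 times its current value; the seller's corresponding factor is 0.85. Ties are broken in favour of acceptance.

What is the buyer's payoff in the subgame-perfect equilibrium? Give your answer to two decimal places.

Round 4 (the seller proposes): rejection yields 0 for the buyer; the seller offers 0 and keeps 600.
Round 3 (the buyer proposes): the seller can get 600 next round, worth 0.85 × 600 = 510 now, so the buyer offers 510, keeping 90.
Round 2 (the seller proposes): the buyer can get 90 next round, worth 0.81 × 90 = 72.9 now, so the seller offers 72.9, keeping 527.1.
Round 1 (the buyer proposes): the seller can get 527.1 next round, worth 0.85 × 527.1 = 448.035 now. The buyer offers 448.035 and keeps 600 − 448.035 = 151.965.

151.97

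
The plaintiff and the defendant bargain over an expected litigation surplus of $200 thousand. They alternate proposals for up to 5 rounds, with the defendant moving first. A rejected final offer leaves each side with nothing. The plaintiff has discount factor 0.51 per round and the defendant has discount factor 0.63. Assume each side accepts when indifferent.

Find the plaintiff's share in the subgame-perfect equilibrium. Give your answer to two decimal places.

49.87

By backward induction:
Round 5 (the defendant proposes): rejection yields 0 for the plaintiff; the defendant offers 0 and keeps 200.
Round 4 (the plaintiff proposes): the defendant can get 200 next round, worth 0.63 × 200 = 126 now; the plaintiff offers that and keeps 74.
Round 3 (the defendant proposes): the plaintiff can get 74 next round, worth 0.51 × 74 = 37.74 now, so the defendant offers 37.74, keeping 162.26.
Round 2 (the plaintiff proposes): the defendant can get 162.26 next round, worth 0.63 × 162.26 = 102.2238 now, so the plaintiff offers 102.2238, keeping 97.7762.
Round 1 (the defendant proposes): the plaintiff can get 97.7762 next round, worth 0.51 × 97.7762 = 49.865862 now. The defendant offers 49.865862 and keeps 200 − 49.865862 = 150.134138.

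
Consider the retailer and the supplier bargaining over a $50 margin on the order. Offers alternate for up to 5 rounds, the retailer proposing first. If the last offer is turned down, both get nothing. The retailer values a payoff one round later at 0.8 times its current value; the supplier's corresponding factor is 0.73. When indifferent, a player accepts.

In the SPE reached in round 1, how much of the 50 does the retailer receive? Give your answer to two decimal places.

Round 5 (the retailer proposes): the supplier will accept anything ≥ 0, so the retailer offers 0 and keeps 50.
Round 4 (the supplier proposes): the retailer can get 50 next round, worth 0.8 × 50 = 40 now. The supplier offers 40 and keeps 50 − 40 = 10.
Round 3 (the retailer proposes): the supplier can get 10 next round, worth 0.73 × 10 = 7.3 now; the retailer offers that and keeps 42.7.
Round 2 (the supplier proposes): the retailer can get 42.7 next round, worth 0.8 × 42.7 = 34.16 now. The supplier offers 34.16 and keeps 50 − 34.16 = 15.84.
Round 1 (the retailer proposes): the supplier can get 15.84 next round, worth 0.73 × 15.84 = 11.5632 now, so the retailer offers 11.5632, keeping 38.4368.

38.44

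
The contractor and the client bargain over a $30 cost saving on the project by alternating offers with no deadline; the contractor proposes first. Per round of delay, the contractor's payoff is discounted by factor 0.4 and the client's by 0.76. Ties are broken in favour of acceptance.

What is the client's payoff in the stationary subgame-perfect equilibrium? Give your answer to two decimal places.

19.66

When the contractor proposes, the client accepts any offer worth at least 0.76 times what the client would get by proposing next round; and vice versa.
This gives x = 30 − 0.76y and y = 30 − 0.4x, where x and y are each side's share when it proposes.
Hence (1 − 0.76·0.4)x = 30(1 − 0.76), i.e. 0.696·x = 7.2.
x ≈ 10.3448; the client's share is 30 − x ≈ 19.6552.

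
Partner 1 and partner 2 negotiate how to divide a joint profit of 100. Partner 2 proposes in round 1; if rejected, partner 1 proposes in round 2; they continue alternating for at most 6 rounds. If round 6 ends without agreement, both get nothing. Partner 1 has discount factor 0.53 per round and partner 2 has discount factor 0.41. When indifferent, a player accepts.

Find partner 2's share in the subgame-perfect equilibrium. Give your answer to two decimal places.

Solve by backward induction from round 6.
Round 6 (partner 1 proposes): partner 2 will accept anything ≥ 0, so partner 1 offers 0 and keeps 100.
Round 5 (partner 2 proposes): partner 1 can get 100 next round, worth 0.53 × 100 = 53 now; partner 2 offers that and keeps 47.
Round 4 (partner 1 proposes): partner 2 can get 47 next round, worth 0.41 × 47 = 19.27 now; partner 1 offers that and keeps 80.73.
Round 3 (partner 2 proposes): partner 1 can get 80.73 next round, worth 0.53 × 80.73 = 42.7869 now. Partner 2 offers 42.7869 and keeps 100 − 42.7869 = 57.2131.
Round 2 (partner 1 proposes): partner 2 can get 57.2131 next round, worth 0.41 × 57.2131 = 23.457371 now. Partner 1 offers 23.457371 and keeps 100 − 23.457371 = 76.542629.
Round 1 (partner 2 proposes): partner 1 can get 76.542629 next round, worth 0.53 × 76.542629 = 40.56759337 now, so partner 2 offers 40.56759337, keeping 59.43240663.

59.43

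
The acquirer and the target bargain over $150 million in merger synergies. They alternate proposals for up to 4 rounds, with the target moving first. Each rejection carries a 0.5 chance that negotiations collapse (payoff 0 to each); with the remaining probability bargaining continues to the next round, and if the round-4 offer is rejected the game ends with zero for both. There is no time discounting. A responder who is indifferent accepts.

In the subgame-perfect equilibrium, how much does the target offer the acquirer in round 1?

56.25

Round 4 (the acquirer proposes): the target will accept anything ≥ 0, so the acquirer offers 0 and keeps 150.
Round 3 (the target proposes): rejecting gives the acquirer an expected 0.5 × 150 = 75, so the target offers 75, keeping 75.
Round 2 (the acquirer proposes): rejecting gives the target an expected 0.5 × 75 = 37.5; the acquirer offers that and keeps 112.5.
Round 1 (the target proposes): rejecting gives the acquirer an expected 0.5 × 112.5 = 56.25. The target offers 56.25 and keeps 150 − 56.25 = 93.75.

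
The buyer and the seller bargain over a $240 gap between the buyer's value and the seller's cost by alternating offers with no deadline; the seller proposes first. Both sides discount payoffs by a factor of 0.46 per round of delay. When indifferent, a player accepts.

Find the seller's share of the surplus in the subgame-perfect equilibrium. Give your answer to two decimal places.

164.38

When the seller proposes, the buyer accepts any offer worth at least 0.46 times what the buyer would get by proposing next round; and vice versa.
This gives x = 240 − 0.46y and y = 240 − 0.46x, where x and y are each side's share when it proposes.
Hence (1 − 0.46·0.46)x = 240(1 − 0.46), i.e. 0.7884·x = 129.6.
x ≈ 164.3836; the buyer's share is 240 − x ≈ 75.6164.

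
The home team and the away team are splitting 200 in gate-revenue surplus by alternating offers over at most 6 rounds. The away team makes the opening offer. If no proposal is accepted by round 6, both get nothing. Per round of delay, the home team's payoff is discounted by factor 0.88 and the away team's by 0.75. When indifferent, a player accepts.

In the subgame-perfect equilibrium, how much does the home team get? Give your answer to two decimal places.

Round 6 (the home team proposes): rejection yields 0 for the away team; the home team offers 0 and keeps 200.
Round 5 (the away team proposes): the home team can get 200 next round, worth 0.88 × 200 = 176 now; the away team offers that and keeps 24.
Round 4 (the home team proposes): the away team can get 24 next round, worth 0.75 × 24 = 18 now. The home team offers 18 and keeps 200 − 18 = 182.
Round 3 (the away team proposes): the home team can get 182 next round, worth 0.88 × 182 = 160.16 now, so the away team offers 160.16, keeping 39.84.
Round 2 (the home team proposes): the away team can get 39.84 next round, worth 0.75 × 39.84 = 29.88 now; the home team offers that and keeps 170.12.
Round 1 (the away team proposes): the home team can get 170.12 next round, worth 0.88 × 170.12 = 149.7056 now. The away team offers 149.7056 and keeps 200 − 149.7056 = 50.2944.

149.71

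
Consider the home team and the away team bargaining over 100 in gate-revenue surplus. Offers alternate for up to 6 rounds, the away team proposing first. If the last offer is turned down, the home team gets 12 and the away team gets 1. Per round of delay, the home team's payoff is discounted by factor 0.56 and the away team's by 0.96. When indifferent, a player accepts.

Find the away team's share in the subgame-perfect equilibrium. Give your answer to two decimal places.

80.53

Round 6 (the home team proposes): the away team gets 1 if talks fail, so the home team offers 1 and keeps 99.
Round 5 (the away team proposes): the home team can get 99 next round, worth 0.56 × 99 = 55.44 now. The away team offers 55.44 and keeps 100 − 55.44 = 44.56.
Round 4 (the home team proposes): the away team can get 44.56 next round, worth 0.96 × 44.56 = 42.7776 now; the home team offers that and keeps 57.2224.
Round 3 (the away team proposes): the home team can get 57.2224 next round, worth 0.56 × 57.2224 = 32.044544 now, so the away team offers 32.044544, keeping 67.955456.
Round 2 (the home team proposes): the away team can get 67.955456 next round, worth 0.96 × 67.955456 = 65.23723776 now, so the home team offers 65.23723776, keeping 34.76276224.
Round 1 (the away team proposes): the home team can get 34.76276224 next round, worth 0.56 × 34.76276224 = 19.4671468544 now; the away team offers that and keeps 80.5328531456.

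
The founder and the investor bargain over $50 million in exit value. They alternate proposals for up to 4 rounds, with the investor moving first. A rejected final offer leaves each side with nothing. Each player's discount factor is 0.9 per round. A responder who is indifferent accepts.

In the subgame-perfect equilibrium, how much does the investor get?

Work backward from the last round.
Round 4 (the founder proposes): the investor will accept anything ≥ 0, so the founder offers 0 and keeps 50.
Round 3 (the investor proposes): the founder can get 50 next round, worth 0.9 × 50 = 45 now. The investor offers 45 and keeps 50 − 45 = 5.
Round 2 (the founder proposes): the investor can get 5 next round, worth 0.9 × 5 = 4.5 now, so the founder offers 4.5, keeping 45.5.
Round 1 (the investor proposes): the founder can get 45.5 next round, worth 0.9 × 45.5 = 40.95 now; the investor offers that and keeps 9.05.

9.05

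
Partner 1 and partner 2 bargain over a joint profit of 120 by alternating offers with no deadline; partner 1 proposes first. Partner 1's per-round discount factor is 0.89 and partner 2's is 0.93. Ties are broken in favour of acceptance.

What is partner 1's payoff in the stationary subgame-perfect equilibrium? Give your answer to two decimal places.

When partner 1 proposes, partner 2 accepts any offer worth at least 0.93 times what partner 2 would get by proposing next round; and vice versa.
This gives x = 120 − 0.93y and y = 120 − 0.89x, where x and y are each side's share when it proposes.
Hence (1 − 0.93·0.89)x = 120(1 − 0.93), i.e. 0.1723·x = 8.4.
x ≈ 48.7522; partner 2's share is 120 − x ≈ 71.2478.

48.75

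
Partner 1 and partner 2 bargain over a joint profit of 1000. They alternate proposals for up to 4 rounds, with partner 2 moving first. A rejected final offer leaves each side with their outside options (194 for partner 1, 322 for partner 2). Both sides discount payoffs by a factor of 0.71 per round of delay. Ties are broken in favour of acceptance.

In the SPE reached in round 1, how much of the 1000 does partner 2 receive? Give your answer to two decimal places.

By backward induction:
Round 4 (partner 1 proposes): partner 2 gets 322 if talks fail, so partner 1 offers 322 and keeps 678.
Round 3 (partner 2 proposes): partner 1 can get 678 next round, worth 0.71 × 678 = 481.38 now, so partner 2 offers 481.38, keeping 518.62.
Round 2 (partner 1 proposes): partner 2 can get 518.62 next round, worth 0.71 × 518.62 = 368.2202 now. Partner 1 offers 368.2202 and keeps 1000 − 368.2202 = 631.7798.
Round 1 (partner 2 proposes): partner 1 can get 631.7798 next round, worth 0.71 × 631.7798 = 448.563658 now, so partner 2 offers 448.563658, keeping 551.436342.

551.44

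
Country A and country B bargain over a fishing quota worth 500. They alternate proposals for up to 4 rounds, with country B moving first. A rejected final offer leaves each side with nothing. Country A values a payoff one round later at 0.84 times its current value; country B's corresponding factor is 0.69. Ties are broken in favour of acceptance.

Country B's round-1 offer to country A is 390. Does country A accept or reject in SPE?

Work out country A's continuation value if the offer is rejected.
Round 4 (country A proposes): country B will accept anything ≥ 0, so country A offers 0 and keeps 500.
Round 3 (country B proposes): country A can get 500 next round, worth 0.84 × 500 = 420 now. Country B offers 420 and keeps 500 − 420 = 80.
Round 2 (country A proposes): country B can get 80 next round, worth 0.69 × 80 = 55.2 now. Country A offers 55.2 and keeps 500 − 55.2 = 444.8.
So by rejecting in round 1, country A gets 444.8 next round, worth 0.84 × 444.8 = 373.632 now.
Offer 390 ≥ 373.632, so country A accepts.

Accept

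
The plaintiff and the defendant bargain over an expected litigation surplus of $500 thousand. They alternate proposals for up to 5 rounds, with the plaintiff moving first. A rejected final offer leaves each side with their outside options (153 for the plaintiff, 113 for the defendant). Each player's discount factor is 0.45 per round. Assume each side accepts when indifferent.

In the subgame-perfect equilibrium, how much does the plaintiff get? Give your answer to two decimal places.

Round 5 (the plaintiff proposes): the defendant gets 113 if talks fail, so the plaintiff offers 113 and keeps 387.
Round 4 (the defendant proposes): the plaintiff can get 387 next round, worth 0.45 × 387 = 174.15 now; the defendant offers that and keeps 325.85.
Round 3 (the plaintiff proposes): the defendant can get 325.85 next round, worth 0.45 × 325.85 = 146.6325 now. The plaintiff offers 146.6325 and keeps 500 − 146.6325 = 353.3675.
Round 2 (the defendant proposes): the plaintiff can get 353.3675 next round, worth 0.45 × 353.3675 = 159.015375 now, so the defendant offers 159.015375, keeping 340.984625.
Round 1 (the plaintiff proposes): the defendant can get 340.984625 next round, worth 0.45 × 340.984625 = 153.44308125 now. The plaintiff offers 153.44308125 and keeps 500 − 153.44308125 = 346.55691875.

346.56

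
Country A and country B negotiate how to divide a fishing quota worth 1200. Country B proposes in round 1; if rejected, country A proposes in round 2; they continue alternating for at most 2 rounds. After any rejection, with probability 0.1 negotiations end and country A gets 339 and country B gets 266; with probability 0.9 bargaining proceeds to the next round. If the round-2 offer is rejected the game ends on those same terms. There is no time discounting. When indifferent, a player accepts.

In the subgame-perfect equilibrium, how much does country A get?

874.5

Round 2 (country A proposes): country B gets 266 if talks fail, so country A offers 266 and keeps 934.
Round 1 (country B proposes): rejecting gives country A an expected 0.9 × 934 + 0.1 × 339 = 874.5; country B offers that and keeps 325.5.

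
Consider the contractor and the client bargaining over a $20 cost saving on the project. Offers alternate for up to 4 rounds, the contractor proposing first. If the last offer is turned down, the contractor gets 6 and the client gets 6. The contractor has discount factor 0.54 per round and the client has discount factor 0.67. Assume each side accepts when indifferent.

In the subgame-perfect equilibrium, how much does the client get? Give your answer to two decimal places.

9.56

Round 4 (the client proposes): the contractor gets 6 if talks fail, so the client offers 6 and keeps 14.
Round 3 (the contractor proposes): the client can get 14 next round, worth 0.67 × 14 = 9.38 now. The contractor offers 9.38 and keeps 20 − 9.38 = 10.62.
Round 2 (the client proposes): the contractor can get 10.62 next round, worth 0.54 × 10.62 = 5.7348 now; the client offers that and keeps 14.2652.
Round 1 (the contractor proposes): the client can get 14.2652 next round, worth 0.67 × 14.2652 = 9.557684 now, so the contractor offers 9.557684, keeping 10.442316.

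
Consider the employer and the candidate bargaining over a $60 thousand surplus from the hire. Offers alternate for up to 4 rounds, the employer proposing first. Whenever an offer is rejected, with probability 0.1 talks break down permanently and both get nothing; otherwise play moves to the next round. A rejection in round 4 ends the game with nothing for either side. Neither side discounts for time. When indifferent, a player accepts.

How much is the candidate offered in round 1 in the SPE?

Round 4 (the candidate proposes): the employer will accept anything ≥ 0, so the candidate offers 0 and keeps 60.
Round 3 (the employer proposes): rejecting gives the candidate an expected 0.9 × 60 = 54, so the employer offers 54, keeping 6.
Round 2 (the candidate proposes): rejecting gives the employer an expected 0.9 × 6 = 5.4, so the candidate offers 5.4, keeping 54.6.
Round 1 (the employer proposes): rejecting gives the candidate an expected 0.9 × 54.6 = 49.14, so the employer offers 49.14, keeping 10.86.

49.14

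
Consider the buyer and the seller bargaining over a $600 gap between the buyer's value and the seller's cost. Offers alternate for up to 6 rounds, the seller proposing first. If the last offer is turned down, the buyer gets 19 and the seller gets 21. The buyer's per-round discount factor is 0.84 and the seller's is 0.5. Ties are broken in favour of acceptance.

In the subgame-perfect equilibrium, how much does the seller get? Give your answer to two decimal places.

By backward induction:
Round 6 (the buyer proposes): the seller gets 21 if talks fail, so the buyer offers 21 and keeps 579.
Round 5 (the seller proposes): the buyer can get 579 next round, worth 0.84 × 579 = 486.36 now. The seller offers 486.36 and keeps 600 − 486.36 = 113.64.
Round 4 (the buyer proposes): the seller can get 113.64 next round, worth 0.5 × 113.64 = 56.82 now, so the buyer offers 56.82, keeping 543.18.
Round 3 (the seller proposes): the buyer can get 543.18 next round, worth 0.84 × 543.18 = 456.2712 now, so the seller offers 456.2712, keeping 143.7288.
Round 2 (the buyer proposes): the seller can get 143.7288 next round, worth 0.5 × 143.7288 = 71.8644 now, so the buyer offers 71.8644, keeping 528.1356.
Round 1 (the seller proposes): the buyer can get 528.1356 next round, worth 0.84 × 528.1356 = 443.633904 now; the seller offers that and keeps 156.366096.

156.37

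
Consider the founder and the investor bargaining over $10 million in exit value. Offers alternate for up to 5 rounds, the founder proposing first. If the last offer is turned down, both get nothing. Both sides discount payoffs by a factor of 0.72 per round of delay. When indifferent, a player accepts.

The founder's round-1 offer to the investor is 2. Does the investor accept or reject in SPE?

Reject

Work out the investor's continuation value if the offer is rejected.
Round 5 (the founder proposes): rejection yields 0 for the investor; the founder offers 0 and keeps 10.
Round 4 (the investor proposes): the founder can get 10 next round, worth 0.72 × 10 = 7.2 now; the investor offers that and keeps 2.8.
Round 3 (the founder proposes): the investor can get 2.8 next round, worth 0.72 × 2.8 = 2.016 now, so the founder offers 2.016, keeping 7.984.
Round 2 (the investor proposes): the founder can get 7.984 next round, worth 0.72 × 7.984 = 5.74848 now; the investor offers that and keeps 4.25152.
So by rejecting in round 1, the investor gets 4.25152 next round, worth 0.72 × 4.25152 = 3.0610944 now.
Offer 2 < 3.0610944, so the investor rejects.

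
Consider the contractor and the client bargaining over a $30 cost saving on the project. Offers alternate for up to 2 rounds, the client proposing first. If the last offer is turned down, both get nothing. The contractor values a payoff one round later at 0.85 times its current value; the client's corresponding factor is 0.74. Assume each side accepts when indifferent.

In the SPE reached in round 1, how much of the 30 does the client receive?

Round 2 (the contractor proposes): the client will accept anything ≥ 0, so the contractor offers 0 and keeps 30.
Round 1 (the client proposes): the contractor can get 30 next round, worth 0.85 × 30 = 25.5 now; the client offers that and keeps 4.5.

4.5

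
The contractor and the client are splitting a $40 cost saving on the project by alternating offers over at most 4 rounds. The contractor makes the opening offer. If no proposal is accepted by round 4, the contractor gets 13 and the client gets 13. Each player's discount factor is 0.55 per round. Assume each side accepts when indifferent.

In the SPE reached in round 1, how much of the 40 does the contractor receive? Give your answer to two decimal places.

Solve by backward induction from round 4.
Round 4 (the client proposes): the contractor gets 13 if talks fail, so the client offers 13 and keeps 27.
Round 3 (the contractor proposes): the client can get 27 next round, worth 0.55 × 27 = 14.85 now; the contractor offers that and keeps 25.15.
Round 2 (the client proposes): the contractor can get 25.15 next round, worth 0.55 × 25.15 = 13.8325 now; the client offers that and keeps 26.1675.
Round 1 (the contractor proposes): the client can get 26.1675 next round, worth 0.55 × 26.1675 = 14.392125 now; the contractor offers that and keeps 25.607875.

25.61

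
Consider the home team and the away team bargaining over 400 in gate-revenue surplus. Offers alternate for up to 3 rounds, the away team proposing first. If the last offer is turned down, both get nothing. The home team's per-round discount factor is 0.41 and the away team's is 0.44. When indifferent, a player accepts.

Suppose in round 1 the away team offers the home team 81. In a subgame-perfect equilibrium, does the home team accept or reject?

Work out the home team's continuation value if the offer is rejected.
Round 3 (the away team proposes): the home team will accept anything ≥ 0, so the away team offers 0 and keeps 400.
Round 2 (the home team proposes): the away team can get 400 next round, worth 0.44 × 400 = 176 now, so the home team offers 176, keeping 224.
So by rejecting in round 1, the home team gets 224 next round, worth 0.41 × 224 = 91.84 now.
Offer 81 < 91.84, so the home team rejects.

Reject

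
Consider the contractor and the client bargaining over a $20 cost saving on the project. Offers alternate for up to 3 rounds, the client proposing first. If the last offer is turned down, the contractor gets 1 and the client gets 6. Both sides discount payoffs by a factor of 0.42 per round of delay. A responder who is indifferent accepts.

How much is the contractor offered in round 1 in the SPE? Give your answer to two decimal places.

Round 3 (the client proposes): the contractor gets 1 if talks fail, so the client offers 1 and keeps 19.
Round 2 (the contractor proposes): the client can get 19 next round, worth 0.42 × 19 = 7.98 now. The contractor offers 7.98 and keeps 20 − 7.98 = 12.02.
Round 1 (the client proposes): the contractor can get 12.02 next round, worth 0.42 × 12.02 = 5.0484 now, so the client offers 5.0484, keeping 14.9516.

5.05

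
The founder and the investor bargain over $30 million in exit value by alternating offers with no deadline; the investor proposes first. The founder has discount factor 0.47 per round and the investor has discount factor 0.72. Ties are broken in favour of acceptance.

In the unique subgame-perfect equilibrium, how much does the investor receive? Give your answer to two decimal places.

24.03

When the investor proposes, the founder accepts any offer worth at least 0.47 times what the founder would get by proposing next round; and vice versa.
This gives x = 30 − 0.47y and y = 30 − 0.72x, where x and y are each side's share when it proposes.
Hence (1 − 0.47·0.72)x = 30(1 − 0.47), i.e. 0.6616·x = 15.9.
x ≈ 24.0326; the founder's share is 30 − x ≈ 5.9674.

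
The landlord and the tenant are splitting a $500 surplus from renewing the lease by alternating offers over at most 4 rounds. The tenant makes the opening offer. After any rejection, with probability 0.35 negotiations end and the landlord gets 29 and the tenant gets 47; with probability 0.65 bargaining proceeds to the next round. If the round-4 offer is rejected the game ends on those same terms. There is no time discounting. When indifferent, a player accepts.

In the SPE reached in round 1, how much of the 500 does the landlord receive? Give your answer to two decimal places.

By backward induction:
Round 4 (the landlord proposes): the tenant gets 47 if talks fail, so the landlord offers 47 and keeps 453.
Round 3 (the tenant proposes): rejecting gives the landlord an expected 0.65 × 453 + 0.35 × 29 = 304.6; the tenant offers that and keeps 195.4.
Round 2 (the landlord proposes): rejecting gives the tenant an expected 0.65 × 195.4 + 0.35 × 47 = 143.46, so the landlord offers 143.46, keeping 356.54.
Round 1 (the tenant proposes): rejecting gives the landlord an expected 0.65 × 356.54 + 0.35 × 29 = 241.901; the tenant offers that and keeps 258.099.

241.90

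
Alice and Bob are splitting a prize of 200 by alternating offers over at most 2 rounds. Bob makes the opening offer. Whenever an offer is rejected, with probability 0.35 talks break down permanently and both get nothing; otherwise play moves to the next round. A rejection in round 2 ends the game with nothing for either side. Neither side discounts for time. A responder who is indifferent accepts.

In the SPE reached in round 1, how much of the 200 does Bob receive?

Round 2 (Alice proposes): rejection yields 0 for Bob; Alice offers 0 and keeps 200.
Round 1 (Bob proposes): rejecting gives Alice an expected 0.65 × 200 = 130. Bob offers 130 and keeps 200 − 130 = 70.

70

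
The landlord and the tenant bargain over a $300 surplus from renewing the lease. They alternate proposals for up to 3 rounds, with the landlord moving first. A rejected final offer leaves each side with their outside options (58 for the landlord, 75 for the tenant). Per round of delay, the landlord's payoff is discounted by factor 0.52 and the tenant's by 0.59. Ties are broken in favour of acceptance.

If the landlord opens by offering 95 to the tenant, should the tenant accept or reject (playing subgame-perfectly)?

Reject

Round 3 (the landlord proposes): the tenant gets 75 if talks fail, so the landlord offers 75 and keeps 225.
Round 2 (the tenant proposes): the landlord can get 225 next round, worth 0.52 × 225 = 117 now. The tenant offers 117 and keeps 300 − 117 = 183.
So by rejecting in round 1, the tenant gets 183 next round, worth 0.59 × 183 = 107.97 now.
Offer 95 < 107.97, so the tenant rejects.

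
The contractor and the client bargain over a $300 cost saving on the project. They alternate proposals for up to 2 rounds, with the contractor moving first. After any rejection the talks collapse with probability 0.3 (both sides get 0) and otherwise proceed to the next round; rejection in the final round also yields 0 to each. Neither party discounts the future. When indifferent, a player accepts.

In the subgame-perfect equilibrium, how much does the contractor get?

By backward induction:
Round 2 (the client proposes): the contractor will accept anything ≥ 0, so the client offers 0 and keeps 300.
Round 1 (the contractor proposes): rejecting gives the client an expected 0.7 × 300 = 210. The contractor offers 210 and keeps 300 − 210 = 90.

90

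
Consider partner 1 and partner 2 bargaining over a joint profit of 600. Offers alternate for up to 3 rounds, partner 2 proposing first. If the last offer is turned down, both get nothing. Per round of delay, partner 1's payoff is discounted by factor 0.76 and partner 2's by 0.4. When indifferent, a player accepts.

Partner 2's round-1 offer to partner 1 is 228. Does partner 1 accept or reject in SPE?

Reject

Work out partner 1's continuation value if the offer is rejected.
Round 3 (partner 2 proposes): partner 1 will accept anything ≥ 0, so partner 2 offers 0 and keeps 600.
Round 2 (partner 1 proposes): partner 2 can get 600 next round, worth 0.4 × 600 = 240 now, so partner 1 offers 240, keeping 360.
So by rejecting in round 1, partner 1 gets 360 next round, worth 0.76 × 360 = 273.6 now.
Offer 228 < 273.6, so partner 1 rejects.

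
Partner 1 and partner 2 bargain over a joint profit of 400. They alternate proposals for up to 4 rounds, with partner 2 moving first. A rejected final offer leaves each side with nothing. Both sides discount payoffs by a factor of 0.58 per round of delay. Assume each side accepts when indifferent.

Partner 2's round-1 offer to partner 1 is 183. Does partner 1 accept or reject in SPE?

Accept

Round 4 (partner 1 proposes): rejection yields 0 for partner 2; partner 1 offers 0 and keeps 400.
Round 3 (partner 2 proposes): partner 1 can get 400 next round, worth 0.58 × 400 = 232 now, so partner 2 offers 232, keeping 168.
Round 2 (partner 1 proposes): partner 2 can get 168 next round, worth 0.58 × 168 = 97.44 now, so partner 1 offers 97.44, keeping 302.56.
So by rejecting in round 1, partner 1 gets 302.56 next round, worth 0.58 × 302.56 = 175.4848 now.
Offer 183 ≥ 175.4848, so partner 1 accepts.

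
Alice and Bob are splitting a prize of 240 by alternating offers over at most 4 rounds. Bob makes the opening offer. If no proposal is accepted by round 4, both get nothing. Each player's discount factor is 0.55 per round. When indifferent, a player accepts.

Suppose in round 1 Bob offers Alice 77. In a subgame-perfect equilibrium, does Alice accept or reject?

Reject

Round 4 (Alice proposes): rejection yields 0 for Bob; Alice offers 0 and keeps 240.
Round 3 (Bob proposes): Alice can get 240 next round, worth 0.55 × 240 = 132 now; Bob offers that and keeps 108.
Round 2 (Alice proposes): Bob can get 108 next round, worth 0.55 × 108 = 59.4 now; Alice offers that and keeps 180.6.
So by rejecting in round 1, Alice gets 180.6 next round, worth 0.55 × 180.6 = 99.33 now.
Offer 77 < 99.33, so Alice rejects.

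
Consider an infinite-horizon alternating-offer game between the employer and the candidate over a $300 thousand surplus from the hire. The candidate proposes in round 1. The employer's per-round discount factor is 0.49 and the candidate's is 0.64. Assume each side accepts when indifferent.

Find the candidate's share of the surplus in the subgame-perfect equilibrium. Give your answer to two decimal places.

When the candidate proposes, the employer accepts any offer worth at least 0.49 times what the employer would get by proposing next round; and vice versa.
This gives x = 300 − 0.49y and y = 300 − 0.64x, where x and y are each side's share when it proposes.
Hence (1 − 0.49·0.64)x = 300(1 − 0.49), i.e. 0.6864·x = 153.
x ≈ 222.9021; the employer's share is 300 − x ≈ 77.0979.

222.90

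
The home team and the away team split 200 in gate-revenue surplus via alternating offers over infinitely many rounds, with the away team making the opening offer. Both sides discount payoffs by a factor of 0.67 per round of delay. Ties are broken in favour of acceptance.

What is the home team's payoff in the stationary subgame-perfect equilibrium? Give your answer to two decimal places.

Let x be the away team's share when the away team proposes and y be the home team's share when the home team proposes.
The home team accepts iff offered ≥ 0.67·y, so x = 200 − 0.67y. Symmetrically y = 200 − 0.67x.
Substituting: x = 200 − 0.67(200 − 0.67x), giving x(1 − 0.67·0.67) = 200(1 − 0.67).
So x = 200 × 0.33 / 0.5511 ≈ 119.7605, and the home team receives 200 − x ≈ 80.2395.

80.24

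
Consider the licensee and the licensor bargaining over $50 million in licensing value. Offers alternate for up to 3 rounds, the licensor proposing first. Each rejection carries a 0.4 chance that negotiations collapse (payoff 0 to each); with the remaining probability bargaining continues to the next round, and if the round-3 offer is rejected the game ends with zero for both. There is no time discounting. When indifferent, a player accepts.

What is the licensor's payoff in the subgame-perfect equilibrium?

38

Round 3 (the licensor proposes): the licensee will accept anything ≥ 0, so the licensor offers 0 and keeps 50.
Round 2 (the licensee proposes): rejecting gives the licensor an expected 0.6 × 50 = 30; the licensee offers that and keeps 20.
Round 1 (the licensor proposes): rejecting gives the licensee an expected 0.6 × 20 = 12. The licensor offers 12 and keeps 50 − 12 = 38.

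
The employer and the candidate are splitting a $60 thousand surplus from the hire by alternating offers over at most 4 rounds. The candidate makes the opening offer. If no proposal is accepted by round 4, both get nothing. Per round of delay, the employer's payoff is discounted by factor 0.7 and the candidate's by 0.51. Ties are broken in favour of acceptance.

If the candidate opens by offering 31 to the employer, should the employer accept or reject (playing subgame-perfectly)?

Reject

Round 4 (the employer proposes): the candidate will accept anything ≥ 0, so the employer offers 0 and keeps 60.
Round 3 (the candidate proposes): the employer can get 60 next round, worth 0.7 × 60 = 42 now. The candidate offers 42 and keeps 60 − 42 = 18.
Round 2 (the employer proposes): the candidate can get 18 next round, worth 0.51 × 18 = 9.18 now. The employer offers 9.18 and keeps 60 − 9.18 = 50.82.
So by rejecting in round 1, the employer gets 50.82 next round, worth 0.7 × 50.82 = 35.574 now.
Offer 31 < 35.574, so the employer rejects.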